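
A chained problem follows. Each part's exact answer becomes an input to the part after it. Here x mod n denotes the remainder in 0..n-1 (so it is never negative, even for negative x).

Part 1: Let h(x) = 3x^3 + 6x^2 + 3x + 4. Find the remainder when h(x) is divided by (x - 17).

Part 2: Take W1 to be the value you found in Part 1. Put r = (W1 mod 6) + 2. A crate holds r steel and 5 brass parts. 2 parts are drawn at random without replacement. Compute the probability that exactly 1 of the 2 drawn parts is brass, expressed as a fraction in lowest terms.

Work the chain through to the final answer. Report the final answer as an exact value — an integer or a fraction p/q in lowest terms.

6/11

Part 1: remainder = value at the root: 3*(17)^3 + 6*(17)^2 + 3*(17)^1 + 4 = (14739) + (1734) + (51) + (4) = 16528; answer 16528
Part 2: W1 = 16528; r = 6; total draws C(11,2) = 55; favorable C(5,1)*C(6,1) = 30; P = 6/11; answer 6/11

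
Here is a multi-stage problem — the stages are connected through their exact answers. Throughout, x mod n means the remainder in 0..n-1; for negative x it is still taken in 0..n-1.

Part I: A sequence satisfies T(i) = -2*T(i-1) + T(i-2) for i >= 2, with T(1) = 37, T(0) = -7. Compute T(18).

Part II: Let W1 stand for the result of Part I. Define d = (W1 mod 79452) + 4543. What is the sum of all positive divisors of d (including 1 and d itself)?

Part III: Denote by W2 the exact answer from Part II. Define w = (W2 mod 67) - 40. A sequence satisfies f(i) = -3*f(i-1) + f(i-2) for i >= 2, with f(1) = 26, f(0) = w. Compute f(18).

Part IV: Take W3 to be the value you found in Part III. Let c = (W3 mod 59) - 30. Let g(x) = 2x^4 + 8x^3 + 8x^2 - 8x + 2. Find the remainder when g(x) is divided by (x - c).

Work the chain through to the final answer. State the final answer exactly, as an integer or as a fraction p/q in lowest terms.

41004

Part I: T(2) = -2*(37) + 1*(-7) = -81; iterating: T(2)=-81, T(3)=199, T(4)=-479, T(5)=1157, T(6)=-2793, T(7)=6743, T(8)=-16279, T(9)=39301, T(10)=-94881, T(11)=229063, T(12)=-553007, T(13)=1335077, T(14)=-3223161, T(15)=7781399, T(16)=-18785959, T(17)=45353317, T(18)=-109492593; answer -109492593
Part II: W1 = -109492593; d = 76258; 76258 = 2 * 7 * 13 * 419; sigma = (1 + 2) * (1 + 7) * (1 + 13) * (1 + 419) = 3 * 8 * 14 * 420 = 141120; answer 141120
Part III: W2 = 141120; w = -22; f(2) = -3*(26) + 1*(-22) = -100; iterating: f(2)=-100, f(3)=326, f(4)=-1078, f(5)=3560, f(6)=-11758, f(7)=38834, f(8)=-128260, f(9)=423614, f(10)=-1399102, f(11)=4620920, f(12)=-15261862, f(13)=50406506, f(14)=-166481380, f(15)=549850646, f(16)=-1816033318, f(17)=5997950600, f(18)=-19809885118; answer -19809885118
Part IV: W3 = -19809885118; c = -13; remainder = value at the root: 2*(-13)^4 + 8*(-13)^3 + 8*(-13)^2 - 8*(-13)^1 + 2 = (57122) + (-17576) + (1352) + (104) + (2) = 41004; answer 41004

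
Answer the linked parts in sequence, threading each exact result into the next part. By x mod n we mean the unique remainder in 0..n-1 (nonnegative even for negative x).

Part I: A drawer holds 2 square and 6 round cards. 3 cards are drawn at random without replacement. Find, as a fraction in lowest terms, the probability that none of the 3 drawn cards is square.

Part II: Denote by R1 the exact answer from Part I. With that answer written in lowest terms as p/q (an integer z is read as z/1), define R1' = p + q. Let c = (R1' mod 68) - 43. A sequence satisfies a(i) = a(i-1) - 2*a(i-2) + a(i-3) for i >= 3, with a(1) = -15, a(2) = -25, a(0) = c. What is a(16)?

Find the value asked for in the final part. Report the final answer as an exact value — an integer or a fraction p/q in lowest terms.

Part I: total draws C(8,3) = 56; favorable C(6,3) = 20; P = 5/14; answer 5/14
Part II: R1 = 5/14; threaded value p + q = 19; c = -24; a(3) = 1*(-25) - 2*(-15) + 1*(-24) = -19; iterating: a(3)=-19, a(4)=16, a(5)=29, a(6)=-22, a(7)=-64, a(8)=9, a(9)=115, a(10)=33, a(11)=-188, a(12)=-139, a(13)=270, a(14)=360, a(15)=-319, a(16)=-769; answer -769

-769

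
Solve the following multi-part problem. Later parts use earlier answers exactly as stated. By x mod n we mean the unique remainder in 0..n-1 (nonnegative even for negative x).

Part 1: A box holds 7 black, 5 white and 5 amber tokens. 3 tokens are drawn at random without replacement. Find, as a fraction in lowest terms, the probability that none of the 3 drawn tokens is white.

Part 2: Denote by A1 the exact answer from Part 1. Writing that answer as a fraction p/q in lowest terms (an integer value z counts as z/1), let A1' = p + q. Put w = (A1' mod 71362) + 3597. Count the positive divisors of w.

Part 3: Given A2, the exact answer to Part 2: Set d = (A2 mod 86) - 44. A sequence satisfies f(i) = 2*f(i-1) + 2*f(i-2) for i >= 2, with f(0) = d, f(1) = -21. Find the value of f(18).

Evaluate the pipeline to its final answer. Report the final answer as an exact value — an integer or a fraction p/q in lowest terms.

Part 1: total draws C(17,3) = 680; favorable C(12,3) = 220; P = 11/34; answer 11/34
Part 2: A1 = 11/34; threaded value p + q = 45; w = 3642; 3642 = 2 * 3 * 607; number of divisors = (1+1) * (1+1) * (1+1) = 8; answer 8
Part 3: A2 = 8; d = -36; f(2) = 2*(-21) + 2*(-36) = -114; iterating: f(2)=-114, f(3)=-270, f(4)=-768, f(5)=-2076, f(6)=-5688, f(7)=-15528, f(8)=-42432, f(9)=-115920, f(10)=-316704, f(11)=-865248, f(12)=-2363904, f(13)=-6458304, f(14)=-17644416, f(15)=-48205440, f(16)=-131699712, f(17)=-359810304, f(18)=-983020032; answer -983020032

-983020032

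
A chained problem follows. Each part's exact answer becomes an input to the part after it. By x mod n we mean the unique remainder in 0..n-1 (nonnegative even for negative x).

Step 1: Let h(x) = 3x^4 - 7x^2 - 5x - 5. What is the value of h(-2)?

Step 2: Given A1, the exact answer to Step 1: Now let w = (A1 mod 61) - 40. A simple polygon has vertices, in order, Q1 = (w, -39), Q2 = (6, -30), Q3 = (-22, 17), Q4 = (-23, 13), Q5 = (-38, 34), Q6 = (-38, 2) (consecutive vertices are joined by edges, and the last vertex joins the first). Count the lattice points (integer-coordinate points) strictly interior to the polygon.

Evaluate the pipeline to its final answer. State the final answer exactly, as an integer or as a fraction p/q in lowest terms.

1316

Step 1: 3*(-2)^4 - 7*(-2)^2 - 5*(-2)^1 - 5 = (48) + (-28) + (10) + (-5) = 25; answer 25
Step 2: A1 = 25; w = -15; cross terms: (-15*-30 - 6*-39)=684, (6*17 - -22*-30)=-558, (-22*13 - -23*17)=105, (-23*34 - -38*13)=-288, (-38*2 - -38*34)=1216, (-38*-39 - -15*2)=1512; twice the area = |2671| = 2671; area = 2671/2; boundary points = 3 + 1 + 1 + 3 + 32 + 1 = 41; strictly interior points = area - boundary/2 + 1 = 1316; answer 1316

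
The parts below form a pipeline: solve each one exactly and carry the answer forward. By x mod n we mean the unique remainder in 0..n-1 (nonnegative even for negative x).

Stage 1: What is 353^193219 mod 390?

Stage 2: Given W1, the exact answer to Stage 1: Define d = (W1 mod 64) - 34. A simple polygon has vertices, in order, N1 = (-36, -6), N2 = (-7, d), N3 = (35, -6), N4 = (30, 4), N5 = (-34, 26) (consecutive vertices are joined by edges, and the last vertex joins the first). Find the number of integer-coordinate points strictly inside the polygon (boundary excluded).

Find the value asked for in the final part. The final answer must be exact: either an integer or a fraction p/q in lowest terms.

Stage 1: squarings mod 390: 353^1=353, 353^2=199, 353^4=211, 353^8=61, 353^16=211, 353^32=61, 353^64=211, 353^128=61, 353^256=211, 353^512=61, 353^1024=211, 353^2048=61, 353^4096=211, 353^8192=61, 353^16384=211, 353^32768=61, 353^65536=211, 353^131072=61; 353^193219 = 353^1 * 353^2 * 353^64 * 353^128 * 353^512 * 353^4096 * 353^8192 * 353^16384 * 353^32768 * 353^131072 = 167 (mod 390); answer 167
Stage 2: W1 = 167; d = 5; cross terms: (-36*5 - -7*-6)=-222, (-7*-6 - 35*5)=-133, (35*4 - 30*-6)=320, (30*26 - -34*4)=916, (-34*-6 - -36*26)=1140; twice the area = |2021| = 2021; area = 2021/2; boundary points = 1 + 1 + 5 + 2 + 2 = 11; strictly interior points = area - boundary/2 + 1 = 1006; answer 1006

1006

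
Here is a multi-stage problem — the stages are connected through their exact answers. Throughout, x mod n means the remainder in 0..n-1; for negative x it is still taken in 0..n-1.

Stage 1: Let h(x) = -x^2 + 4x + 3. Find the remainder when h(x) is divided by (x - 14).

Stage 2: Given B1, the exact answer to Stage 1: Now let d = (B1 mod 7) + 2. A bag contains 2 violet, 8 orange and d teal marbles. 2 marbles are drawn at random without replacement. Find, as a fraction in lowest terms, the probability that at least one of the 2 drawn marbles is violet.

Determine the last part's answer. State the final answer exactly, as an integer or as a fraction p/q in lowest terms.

Stage 1: remainder = value at the root: -1*(14)^2 + 4*(14)^1 + 3 = (-196) + (56) + (3) = -137; answer -137
Stage 2: B1 = -137; d = 5; total draws C(15,2) = 105; complement C(13,2) = 78; favorable 105 - 78 = 27; P = 9/35; answer 9/35

9/35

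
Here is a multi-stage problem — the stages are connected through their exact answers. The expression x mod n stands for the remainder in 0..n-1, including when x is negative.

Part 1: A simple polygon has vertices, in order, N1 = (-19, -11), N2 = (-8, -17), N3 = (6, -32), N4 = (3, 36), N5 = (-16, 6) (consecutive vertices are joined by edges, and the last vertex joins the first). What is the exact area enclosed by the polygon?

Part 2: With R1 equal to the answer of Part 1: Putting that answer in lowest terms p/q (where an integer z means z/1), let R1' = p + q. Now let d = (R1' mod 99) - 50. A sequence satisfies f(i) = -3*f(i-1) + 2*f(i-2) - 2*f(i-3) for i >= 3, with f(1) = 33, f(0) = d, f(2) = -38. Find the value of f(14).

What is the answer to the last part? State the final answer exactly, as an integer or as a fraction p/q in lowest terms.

-429769228

Part 1: cross terms: (-19*-17 - -8*-11)=235, (-8*-32 - 6*-17)=358, (6*36 - 3*-32)=312, (3*6 - -16*36)=594, (-16*-11 - -19*6)=290; twice the area = |1789| = 1789; area = 1789/2; answer 1789/2
Part 2: R1 = 1789/2; threaded value p + q = 1791; d = -41; f(3) = -3*(-38) + 2*(33) - 2*(-41) = 262; iterating: f(3)=262, f(4)=-928, f(5)=3384, f(6)=-12532, f(7)=46220, f(8)=-170492, f(9)=628980, f(10)=-2320364, f(11)=8560036, f(12)=-31578796, f(13)=116497188, f(14)=-429769228; answer -429769228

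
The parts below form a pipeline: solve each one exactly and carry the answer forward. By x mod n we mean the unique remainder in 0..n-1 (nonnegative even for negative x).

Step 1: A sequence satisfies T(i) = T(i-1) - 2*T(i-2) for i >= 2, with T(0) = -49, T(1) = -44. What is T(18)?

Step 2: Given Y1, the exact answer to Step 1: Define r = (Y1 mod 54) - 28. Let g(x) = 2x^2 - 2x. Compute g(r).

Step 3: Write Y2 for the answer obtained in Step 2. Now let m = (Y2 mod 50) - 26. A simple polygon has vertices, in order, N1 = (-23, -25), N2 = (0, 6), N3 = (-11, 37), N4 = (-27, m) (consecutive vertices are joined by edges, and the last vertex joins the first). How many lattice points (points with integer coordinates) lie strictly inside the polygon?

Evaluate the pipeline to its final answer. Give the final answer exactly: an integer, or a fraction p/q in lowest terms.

Step 1: T(2) = 1*(-44) - 2*(-49) = 54; iterating: T(2)=54, T(3)=142, T(4)=34, T(5)=-250, T(6)=-318, T(7)=182, T(8)=818, T(9)=454, T(10)=-1182, T(11)=-2090, T(12)=274, T(13)=4454, T(14)=3906, T(15)=-5002, T(16)=-12814, T(17)=-2810, T(18)=22818; answer 22818
Step 2: Y1 = 22818; r = 2; 2*(2)^2 - 2*(2)^1 = (8) + (-4) = 4; answer 4
Step 3: Y2 = 4; m = -22; cross terms: (-23*6 - 0*-25)=-138, (0*37 - -11*6)=66, (-11*-22 - -27*37)=1241, (-27*-25 - -23*-22)=169; twice the area = |1338| = 1338; area = 669; boundary points = 1 + 1 + 1 + 1 = 4; strictly interior points = area - boundary/2 + 1 = 668; answer 668

668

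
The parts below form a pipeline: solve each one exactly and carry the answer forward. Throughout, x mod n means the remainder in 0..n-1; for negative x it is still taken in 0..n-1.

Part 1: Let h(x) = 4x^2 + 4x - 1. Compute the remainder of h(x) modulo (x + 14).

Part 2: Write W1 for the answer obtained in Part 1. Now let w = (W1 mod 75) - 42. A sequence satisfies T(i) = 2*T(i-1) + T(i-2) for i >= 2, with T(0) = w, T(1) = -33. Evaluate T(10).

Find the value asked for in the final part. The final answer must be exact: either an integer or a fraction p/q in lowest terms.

Part 1: remainder = value at the root: 4*(-14)^2 + 4*(-14)^1 - 1 = (784) + (-56) + (-1) = 727; answer 727
Part 2: W1 = 727; w = 10; T(2) = 2*(-33) + 1*(10) = -56; iterating: T(2)=-56, T(3)=-145, T(4)=-346, T(5)=-837, T(6)=-2020, T(7)=-4877, T(8)=-11774, T(9)=-28425, T(10)=-68624; answer -68624

-68624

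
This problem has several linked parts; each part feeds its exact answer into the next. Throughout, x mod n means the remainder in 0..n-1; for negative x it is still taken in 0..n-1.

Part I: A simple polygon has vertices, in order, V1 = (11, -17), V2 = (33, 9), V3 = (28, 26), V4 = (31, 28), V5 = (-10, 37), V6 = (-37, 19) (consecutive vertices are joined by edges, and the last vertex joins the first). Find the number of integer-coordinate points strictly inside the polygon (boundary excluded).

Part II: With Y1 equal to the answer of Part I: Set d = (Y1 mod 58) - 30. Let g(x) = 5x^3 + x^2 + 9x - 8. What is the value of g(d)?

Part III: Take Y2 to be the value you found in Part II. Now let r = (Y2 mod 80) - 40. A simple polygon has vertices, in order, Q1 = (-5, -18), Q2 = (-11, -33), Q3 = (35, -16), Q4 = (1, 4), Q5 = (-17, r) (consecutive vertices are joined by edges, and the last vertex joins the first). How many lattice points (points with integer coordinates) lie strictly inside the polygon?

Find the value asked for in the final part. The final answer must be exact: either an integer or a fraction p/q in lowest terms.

Part I: cross terms: (11*9 - 33*-17)=660, (33*26 - 28*9)=606, (28*28 - 31*26)=-22, (31*37 - -10*28)=1427, (-10*19 - -37*37)=1179, (-37*-17 - 11*19)=420; twice the area = |4270| = 4270; area = 2135; boundary points = 2 + 1 + 1 + 1 + 9 + 12 = 26; strictly interior points = area - boundary/2 + 1 = 2123; answer 2123
Part II: Y1 = 2123; d = 5; 5*(5)^3 + 1*(5)^2 + 9*(5)^1 - 8 = (625) + (25) + (45) + (-8) = 687; answer 687
Part III: Y2 = 687; r = 7; cross terms: (-5*-33 - -11*-18)=-33, (-11*-16 - 35*-33)=1331, (35*4 - 1*-16)=156, (1*7 - -17*4)=75, (-17*-18 - -5*7)=341; twice the area = |1870| = 1870; area = 935; boundary points = 3 + 1 + 2 + 3 + 1 = 10; strictly interior points = area - boundary/2 + 1 = 931; answer 931

931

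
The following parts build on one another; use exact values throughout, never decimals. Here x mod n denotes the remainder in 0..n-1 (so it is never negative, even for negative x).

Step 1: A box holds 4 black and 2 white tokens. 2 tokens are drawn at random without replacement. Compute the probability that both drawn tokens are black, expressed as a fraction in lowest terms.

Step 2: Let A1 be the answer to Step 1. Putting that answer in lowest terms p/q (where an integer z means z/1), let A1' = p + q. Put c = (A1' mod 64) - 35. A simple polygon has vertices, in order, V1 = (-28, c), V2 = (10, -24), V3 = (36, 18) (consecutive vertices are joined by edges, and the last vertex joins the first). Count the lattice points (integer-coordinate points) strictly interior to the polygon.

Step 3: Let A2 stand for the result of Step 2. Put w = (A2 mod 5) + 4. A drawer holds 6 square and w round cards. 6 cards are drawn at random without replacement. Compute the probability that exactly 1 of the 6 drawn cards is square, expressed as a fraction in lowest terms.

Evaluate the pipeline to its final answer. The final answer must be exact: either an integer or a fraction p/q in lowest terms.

16/143

Step 1: total draws C(6,2) = 15; favorable C(4,2) = 6; P = 2/5; answer 2/5
Step 2: A1 = 2/5; threaded value p + q = 7; c = -28; cross terms: (-28*-24 - 10*-28)=952, (10*18 - 36*-24)=1044, (36*-28 - -28*18)=-504; twice the area = |1492| = 1492; area = 746; boundary points = 2 + 2 + 2 = 6; strictly interior points = area - boundary/2 + 1 = 744; answer 744
Step 3: A2 = 744; w = 8; total draws C(14,6) = 3003; favorable C(6,1)*C(8,5) = 336; P = 16/143; answer 16/143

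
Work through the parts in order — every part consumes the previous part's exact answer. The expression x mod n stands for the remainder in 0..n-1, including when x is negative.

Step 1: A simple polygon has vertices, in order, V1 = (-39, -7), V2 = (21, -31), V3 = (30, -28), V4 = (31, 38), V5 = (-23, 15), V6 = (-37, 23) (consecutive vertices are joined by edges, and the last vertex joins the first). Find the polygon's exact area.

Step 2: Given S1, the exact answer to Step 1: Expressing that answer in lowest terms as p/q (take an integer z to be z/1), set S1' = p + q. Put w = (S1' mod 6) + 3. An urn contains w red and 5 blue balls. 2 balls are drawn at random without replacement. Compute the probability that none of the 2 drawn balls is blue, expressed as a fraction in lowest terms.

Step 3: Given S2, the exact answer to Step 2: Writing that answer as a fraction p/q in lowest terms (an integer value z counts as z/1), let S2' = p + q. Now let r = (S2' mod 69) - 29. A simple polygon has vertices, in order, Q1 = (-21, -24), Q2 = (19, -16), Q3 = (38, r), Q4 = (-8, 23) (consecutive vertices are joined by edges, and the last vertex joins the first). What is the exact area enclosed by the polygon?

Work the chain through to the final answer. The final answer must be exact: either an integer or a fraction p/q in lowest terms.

2355/2

Step 1: cross terms: (-39*-31 - 21*-7)=1356, (21*-28 - 30*-31)=342, (30*38 - 31*-28)=2008, (31*15 - -23*38)=1339, (-23*23 - -37*15)=26, (-37*-7 - -39*23)=1156; twice the area = |6227| = 6227; area = 6227/2; answer 6227/2
Step 2: S1 = 6227/2; threaded value p + q = 6229; w = 4; total draws C(9,2) = 36; favorable C(4,2) = 6; P = 1/6; answer 1/6
Step 3: S2 = 1/6; threaded value p + q = 7; r = -22; cross terms: (-21*-16 - 19*-24)=792, (19*-22 - 38*-16)=190, (38*23 - -8*-22)=698, (-8*-24 - -21*23)=675; twice the area = |2355| = 2355; area = 2355/2; answer 2355/2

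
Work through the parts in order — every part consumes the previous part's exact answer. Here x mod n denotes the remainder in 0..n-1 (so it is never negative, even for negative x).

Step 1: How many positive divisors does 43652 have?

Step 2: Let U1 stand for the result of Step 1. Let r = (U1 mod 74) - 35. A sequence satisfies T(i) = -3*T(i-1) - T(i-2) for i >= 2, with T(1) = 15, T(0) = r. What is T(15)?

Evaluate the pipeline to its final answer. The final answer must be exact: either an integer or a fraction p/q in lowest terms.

Step 1: 43652 = 2^2 * 7 * 1559; number of divisors = (2+1) * (1+1) * (1+1) = 12; answer 12
Step 2: U1 = 12; r = -23; T(2) = -3*(15) - 1*(-23) = -22; iterating: T(2)=-22, T(3)=51, T(4)=-131, T(5)=342, T(6)=-895, T(7)=2343, T(8)=-6134, T(9)=16059, T(10)=-42043, T(11)=110070, T(12)=-288167, T(13)=754431, T(14)=-1975126, T(15)=5170947; answer 5170947

5170947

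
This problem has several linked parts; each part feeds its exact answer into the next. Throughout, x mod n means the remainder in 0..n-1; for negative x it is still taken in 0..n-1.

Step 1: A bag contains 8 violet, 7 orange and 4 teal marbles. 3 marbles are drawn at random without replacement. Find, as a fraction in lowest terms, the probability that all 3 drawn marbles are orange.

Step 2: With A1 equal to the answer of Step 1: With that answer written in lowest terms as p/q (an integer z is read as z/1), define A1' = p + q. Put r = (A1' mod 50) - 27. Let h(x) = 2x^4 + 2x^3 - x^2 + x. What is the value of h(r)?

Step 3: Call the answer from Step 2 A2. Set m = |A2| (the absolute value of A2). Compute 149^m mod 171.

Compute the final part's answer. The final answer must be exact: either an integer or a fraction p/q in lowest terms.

112

Step 1: total draws C(19,3) = 969; favorable C(7,3) = 35; P = 35/969; answer 35/969
Step 2: A1 = 35/969; threaded value p + q = 1004; r = -23; 2*(-23)^4 + 2*(-23)^3 - 1*(-23)^2 + 1*(-23)^1 = (559682) + (-24334) + (-529) + (-23) = 534796; answer 534796
Step 3: A2 = 534796; m = 534796; squarings mod 171: 149^1=149, 149^2=142, 149^4=157, 149^8=25, 149^16=112, 149^32=61, 149^64=130, 149^128=142, 149^256=157, 149^512=25, 149^1024=112, 149^2048=61, 149^4096=130, 149^8192=142, 149^16384=157, 149^32768=25, 149^65536=112, 149^131072=61, 149^262144=130, 149^524288=142; 149^534796 = 149^4 * 149^8 * 149^256 * 149^2048 * 149^8192 * 149^524288 = 112 (mod 171); answer 112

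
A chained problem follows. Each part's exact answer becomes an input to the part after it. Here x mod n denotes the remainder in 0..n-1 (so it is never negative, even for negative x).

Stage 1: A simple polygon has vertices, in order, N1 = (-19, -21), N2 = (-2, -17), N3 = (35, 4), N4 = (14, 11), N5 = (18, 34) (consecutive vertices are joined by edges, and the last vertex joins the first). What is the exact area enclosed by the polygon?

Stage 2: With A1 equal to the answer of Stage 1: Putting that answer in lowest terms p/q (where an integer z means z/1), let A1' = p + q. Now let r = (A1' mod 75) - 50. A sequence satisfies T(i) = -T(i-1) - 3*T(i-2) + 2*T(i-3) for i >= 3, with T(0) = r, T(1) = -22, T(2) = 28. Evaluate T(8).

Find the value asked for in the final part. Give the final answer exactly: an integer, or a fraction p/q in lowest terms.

Stage 1: cross terms: (-19*-17 - -2*-21)=281, (-2*4 - 35*-17)=587, (35*11 - 14*4)=329, (14*34 - 18*11)=278, (18*-21 - -19*34)=268; twice the area = |1743| = 1743; area = 1743/2; answer 1743/2
Stage 2: A1 = 1743/2; threaded value p + q = 1745; r = -30; T(3) = -1*(28) - 3*(-22) + 2*(-30) = -22; iterating: T(3)=-22, T(4)=-106, T(5)=228, T(6)=46, T(7)=-942, T(8)=1260; answer 1260

1260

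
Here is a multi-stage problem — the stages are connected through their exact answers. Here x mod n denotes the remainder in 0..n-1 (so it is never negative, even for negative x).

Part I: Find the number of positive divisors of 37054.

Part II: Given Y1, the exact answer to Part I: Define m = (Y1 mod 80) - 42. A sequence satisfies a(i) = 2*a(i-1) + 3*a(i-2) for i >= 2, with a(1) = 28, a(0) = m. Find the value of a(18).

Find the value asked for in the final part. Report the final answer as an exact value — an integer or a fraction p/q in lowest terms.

-581130766

Part I: 37054 = 2 * 97 * 191; number of divisors = (1+1) * (1+1) * (1+1) = 8; answer 8
Part II: Y1 = 8; m = -34; a(2) = 2*(28) + 3*(-34) = -46; iterating: a(2)=-46, a(3)=-8, a(4)=-154, a(5)=-332, a(6)=-1126, a(7)=-3248, a(8)=-9874, a(9)=-29492, a(10)=-88606, a(11)=-265688, a(12)=-797194, a(13)=-2391452, a(14)=-7174486, a(15)=-21523328, a(16)=-64570114, a(17)=-193710212, a(18)=-581130766; answer -581130766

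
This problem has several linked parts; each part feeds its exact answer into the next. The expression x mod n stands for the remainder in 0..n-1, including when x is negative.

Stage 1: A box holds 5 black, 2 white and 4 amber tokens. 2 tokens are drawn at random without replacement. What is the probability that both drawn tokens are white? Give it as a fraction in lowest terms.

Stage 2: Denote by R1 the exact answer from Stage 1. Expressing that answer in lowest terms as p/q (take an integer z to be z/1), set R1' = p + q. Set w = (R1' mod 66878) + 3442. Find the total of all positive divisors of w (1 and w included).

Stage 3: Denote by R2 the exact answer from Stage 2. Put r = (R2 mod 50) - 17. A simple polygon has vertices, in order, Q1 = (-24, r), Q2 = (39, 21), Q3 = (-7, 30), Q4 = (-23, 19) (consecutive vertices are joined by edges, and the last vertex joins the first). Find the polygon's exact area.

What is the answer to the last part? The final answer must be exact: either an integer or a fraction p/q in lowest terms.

Stage 1: total draws C(11,2) = 55; favorable C(2,2) = 1; P = 1/55; answer 1/55
Stage 2: R1 = 1/55; threaded value p + q = 56; w = 3498; 3498 = 2 * 3 * 11 * 53; sigma = (1 + 2) * (1 + 3) * (1 + 11) * (1 + 53) = 3 * 4 * 12 * 54 = 7776; answer 7776
Stage 3: R2 = 7776; r = 9; cross terms: (-24*21 - 39*9)=-855, (39*30 - -7*21)=1317, (-7*19 - -23*30)=557, (-23*9 - -24*19)=249; twice the area = |1268| = 1268; area = 634; answer 634

634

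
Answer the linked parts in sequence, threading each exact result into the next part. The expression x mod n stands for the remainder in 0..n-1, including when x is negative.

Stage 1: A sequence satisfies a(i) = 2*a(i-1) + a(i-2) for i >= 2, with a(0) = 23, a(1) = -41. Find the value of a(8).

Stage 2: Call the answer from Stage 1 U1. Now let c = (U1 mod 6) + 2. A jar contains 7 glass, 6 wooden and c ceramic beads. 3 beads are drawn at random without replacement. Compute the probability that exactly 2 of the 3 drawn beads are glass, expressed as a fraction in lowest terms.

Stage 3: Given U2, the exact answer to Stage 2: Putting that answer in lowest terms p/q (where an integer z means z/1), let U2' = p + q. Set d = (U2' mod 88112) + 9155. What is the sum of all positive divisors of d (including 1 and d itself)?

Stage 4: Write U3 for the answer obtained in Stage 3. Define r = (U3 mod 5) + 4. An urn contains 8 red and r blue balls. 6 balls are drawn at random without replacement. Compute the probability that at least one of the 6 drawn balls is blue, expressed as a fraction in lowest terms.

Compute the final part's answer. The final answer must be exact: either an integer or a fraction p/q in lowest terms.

Stage 1: a(2) = 2*(-41) + 1*(23) = -59; iterating: a(2)=-59, a(3)=-159, a(4)=-377, a(5)=-913, a(6)=-2203, a(7)=-5319, a(8)=-12841; answer -12841
Stage 2: U1 = -12841; c = 7; total draws C(20,3) = 1140; favorable C(7,2)*C(13,1) = 273; P = 91/380; answer 91/380
Stage 3: U2 = 91/380; threaded value p + q = 471; d = 9626; 9626 = 2 * 4813; sigma = (1 + 2) * (1 + 4813) = 3 * 4814 = 14442; answer 14442
Stage 4: U3 = 14442; r = 6; total draws C(14,6) = 3003; complement C(8,6) = 28; favorable 3003 - 28 = 2975; P = 425/429; answer 425/429

425/429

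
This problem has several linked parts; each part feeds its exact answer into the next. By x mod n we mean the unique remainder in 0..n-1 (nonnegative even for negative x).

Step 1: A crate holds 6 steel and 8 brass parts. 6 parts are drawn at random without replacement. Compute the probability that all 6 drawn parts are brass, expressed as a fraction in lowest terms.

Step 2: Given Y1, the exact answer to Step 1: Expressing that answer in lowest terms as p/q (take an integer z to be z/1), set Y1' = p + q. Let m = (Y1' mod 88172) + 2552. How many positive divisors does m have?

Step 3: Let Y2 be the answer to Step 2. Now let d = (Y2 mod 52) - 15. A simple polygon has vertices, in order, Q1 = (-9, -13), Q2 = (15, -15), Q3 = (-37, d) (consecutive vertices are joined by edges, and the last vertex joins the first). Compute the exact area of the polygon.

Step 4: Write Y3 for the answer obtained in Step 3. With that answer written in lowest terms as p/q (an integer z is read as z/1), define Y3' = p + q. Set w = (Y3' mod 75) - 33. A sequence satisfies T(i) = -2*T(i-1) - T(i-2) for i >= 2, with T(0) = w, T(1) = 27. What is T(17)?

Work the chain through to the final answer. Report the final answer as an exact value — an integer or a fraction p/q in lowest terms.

Step 1: total draws C(14,6) = 3003; favorable C(8,6) = 28; P = 4/429; answer 4/429
Step 2: Y1 = 4/429; threaded value p + q = 433; m = 2985; 2985 = 3 * 5 * 199; number of divisors = (1+1) * (1+1) * (1+1) = 8; answer 8
Step 3: Y2 = 8; d = -7; cross terms: (-9*-15 - 15*-13)=330, (15*-7 - -37*-15)=-660, (-37*-13 - -9*-7)=418; twice the area = |88| = 88; area = 44; answer 44
Step 4: Y3 = 44; threaded value p + q = 45; w = 12; T(2) = -2*(27) - 1*(12) = -66; iterating: T(2)=-66, T(3)=105, T(4)=-144, T(5)=183, T(6)=-222, T(7)=261, T(8)=-300, T(9)=339, T(10)=-378, T(11)=417, T(12)=-456, T(13)=495, T(14)=-534, T(15)=573, T(16)=-612, T(17)=651; answer 651

651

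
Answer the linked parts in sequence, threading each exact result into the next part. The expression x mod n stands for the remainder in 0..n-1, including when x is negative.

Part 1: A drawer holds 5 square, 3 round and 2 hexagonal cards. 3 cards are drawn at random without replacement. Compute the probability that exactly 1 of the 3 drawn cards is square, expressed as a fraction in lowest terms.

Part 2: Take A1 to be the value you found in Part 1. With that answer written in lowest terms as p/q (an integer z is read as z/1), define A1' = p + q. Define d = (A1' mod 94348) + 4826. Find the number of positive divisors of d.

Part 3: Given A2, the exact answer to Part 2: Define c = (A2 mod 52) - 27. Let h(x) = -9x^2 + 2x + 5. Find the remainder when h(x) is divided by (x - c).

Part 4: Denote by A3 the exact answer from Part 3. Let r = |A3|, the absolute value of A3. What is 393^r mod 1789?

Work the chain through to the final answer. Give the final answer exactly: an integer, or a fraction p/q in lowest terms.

127

Part 1: total draws C(10,3) = 120; favorable C(5,1)*C(5,2) = 50; P = 5/12; answer 5/12
Part 2: A1 = 5/12; threaded value p + q = 17; d = 4843; 4843 = 29 * 167; number of divisors = (1+1) * (1+1) = 4; answer 4
Part 3: A2 = 4; c = -23; remainder = value at the root: -9*(-23)^2 + 2*(-23)^1 + 5 = (-4761) + (-46) + (5) = -4802; answer -4802
Part 4: A3 = -4802; r = 4802; squarings mod 1789: 393^1=393, 393^2=595, 393^4=1592, 393^8=1240, 393^16=849, 393^32=1623, 393^64=721, 393^128=1031, 393^256=295, 393^512=1153, 393^1024=182, 393^2048=922, 393^4096=309; 393^4802 = 393^2 * 393^64 * 393^128 * 393^512 * 393^4096 = 127 (mod 1789); answer 127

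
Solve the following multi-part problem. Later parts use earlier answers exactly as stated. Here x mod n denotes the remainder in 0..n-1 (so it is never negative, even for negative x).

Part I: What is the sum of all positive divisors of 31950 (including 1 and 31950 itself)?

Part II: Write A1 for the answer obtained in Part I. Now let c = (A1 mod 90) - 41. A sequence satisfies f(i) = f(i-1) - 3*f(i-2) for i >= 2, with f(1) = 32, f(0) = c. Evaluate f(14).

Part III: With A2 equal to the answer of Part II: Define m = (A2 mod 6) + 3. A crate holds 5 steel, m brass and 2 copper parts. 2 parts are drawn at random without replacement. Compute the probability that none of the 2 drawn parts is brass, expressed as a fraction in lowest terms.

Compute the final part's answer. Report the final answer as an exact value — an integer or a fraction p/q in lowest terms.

Part I: 31950 = 2 * 3^2 * 5^2 * 71; sigma = (1 + 2) * (1 + 3 + 9) * (1 + 5 + 25) * (1 + 71) = 3 * 13 * 31 * 72 = 87048; answer 87048
Part II: A1 = 87048; c = -23; f(2) = 1*(32) - 3*(-23) = 101; iterating: f(2)=101, f(3)=5, f(4)=-298, f(5)=-313, f(6)=581, f(7)=1520, f(8)=-223, f(9)=-4783, f(10)=-4114, f(11)=10235, f(12)=22577, f(13)=-8128, f(14)=-75859; answer -75859
Part III: A2 = -75859; m = 8; total draws C(15,2) = 105; favorable C(7,2) = 21; P = 1/5; answer 1/5

1/5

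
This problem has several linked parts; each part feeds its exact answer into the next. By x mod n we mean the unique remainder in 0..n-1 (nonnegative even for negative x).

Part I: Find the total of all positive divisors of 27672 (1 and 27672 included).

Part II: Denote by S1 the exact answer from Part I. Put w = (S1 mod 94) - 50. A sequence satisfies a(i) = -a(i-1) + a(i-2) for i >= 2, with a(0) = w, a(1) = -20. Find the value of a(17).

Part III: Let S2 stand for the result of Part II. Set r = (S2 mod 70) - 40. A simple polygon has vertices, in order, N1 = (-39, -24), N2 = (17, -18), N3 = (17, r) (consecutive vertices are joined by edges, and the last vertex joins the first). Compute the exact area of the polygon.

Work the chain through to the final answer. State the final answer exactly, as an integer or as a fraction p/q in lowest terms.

Part I: 27672 = 2^3 * 3 * 1153; sigma = (1 + 2 + 4 + 8) * (1 + 3) * (1 + 1153) = 15 * 4 * 1154 = 69240; answer 69240
Part II: S1 = 69240; w = 6; a(2) = -1*(-20) + 1*(6) = 26; iterating: a(2)=26, a(3)=-46, a(4)=72, a(5)=-118, a(6)=190, a(7)=-308, a(8)=498, a(9)=-806, a(10)=1304, a(11)=-2110, a(12)=3414, a(13)=-5524, a(14)=8938, a(15)=-14462, a(16)=23400, a(17)=-37862; answer -37862
Part III: S2 = -37862; r = -32; cross terms: (-39*-18 - 17*-24)=1110, (17*-32 - 17*-18)=-238, (17*-24 - -39*-32)=-1656; twice the area = |-784| = 784; area = 392; answer 392

392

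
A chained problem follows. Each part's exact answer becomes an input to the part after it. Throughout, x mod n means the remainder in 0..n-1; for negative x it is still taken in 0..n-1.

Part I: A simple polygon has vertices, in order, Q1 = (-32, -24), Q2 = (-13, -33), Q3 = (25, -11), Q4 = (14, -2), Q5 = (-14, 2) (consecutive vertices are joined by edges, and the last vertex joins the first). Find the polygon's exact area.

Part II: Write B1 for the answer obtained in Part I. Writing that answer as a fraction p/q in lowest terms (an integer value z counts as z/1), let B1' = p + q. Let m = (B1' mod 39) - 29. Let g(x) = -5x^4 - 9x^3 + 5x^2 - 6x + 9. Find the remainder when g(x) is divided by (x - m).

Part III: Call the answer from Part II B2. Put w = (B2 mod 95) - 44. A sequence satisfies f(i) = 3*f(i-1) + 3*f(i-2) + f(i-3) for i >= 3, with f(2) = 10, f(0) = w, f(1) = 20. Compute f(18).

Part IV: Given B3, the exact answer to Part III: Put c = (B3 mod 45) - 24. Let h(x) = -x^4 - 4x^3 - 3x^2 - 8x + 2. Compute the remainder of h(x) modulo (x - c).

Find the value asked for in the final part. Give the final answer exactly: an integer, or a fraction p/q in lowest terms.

Part I: cross terms: (-32*-33 - -13*-24)=744, (-13*-11 - 25*-33)=968, (25*-2 - 14*-11)=104, (14*2 - -14*-2)=0, (-14*-24 - -32*2)=400; twice the area = |2216| = 2216; area = 1108; answer 1108
Part II: B1 = 1108; threaded value p + q = 1109; m = -12; remainder = value at the root: -5*(-12)^4 - 9*(-12)^3 + 5*(-12)^2 - 6*(-12)^1 + 9 = (-103680) + (15552) + (720) + (72) + (9) = -87327; answer -87327
Part III: B2 = -87327; w = 29; f(3) = 3*(10) + 3*(20) + 1*(29) = 119; iterating: f(3)=119, f(4)=407, f(5)=1588, f(6)=6104, f(7)=23483, f(8)=90349, f(9)=347600, f(10)=1337330, f(11)=5145139, f(12)=19795007, f(13)=76157768, f(14)=293003464, f(15)=1127278703, f(16)=4337004269, f(17)=16685852380, f(18)=64195848650; answer 64195848650
Part IV: B3 = 64195848650; c = -4; remainder = value at the root: -1*(-4)^4 - 4*(-4)^3 - 3*(-4)^2 - 8*(-4)^1 + 2 = (-256) + (256) + (-48) + (32) + (2) = -14; answer -14

-14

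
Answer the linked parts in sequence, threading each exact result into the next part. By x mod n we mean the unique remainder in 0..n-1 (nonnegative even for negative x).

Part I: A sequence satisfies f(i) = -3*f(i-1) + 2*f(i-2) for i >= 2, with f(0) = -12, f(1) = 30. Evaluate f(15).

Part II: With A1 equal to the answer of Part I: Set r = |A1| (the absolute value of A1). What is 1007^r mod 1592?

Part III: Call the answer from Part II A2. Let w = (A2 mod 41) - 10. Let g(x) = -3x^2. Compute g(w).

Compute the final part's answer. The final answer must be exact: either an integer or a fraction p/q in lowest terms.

Part I: f(2) = -3*(30) + 2*(-12) = -114; iterating: f(2)=-114, f(3)=402, f(4)=-1434, f(5)=5106, f(6)=-18186, f(7)=64770, f(8)=-230682, f(9)=821586, f(10)=-2926122, f(11)=10421538, f(12)=-37116858, f(13)=132193650, f(14)=-470814666, f(15)=1676831298; answer 1676831298
Part II: A1 = 1676831298; r = 1676831298; squarings mod 1592: 1007^1=1007, 1007^2=1537, 1007^4=1433, 1007^8=1401, 1007^16=1457, 1007^32=713, 1007^64=521, 1007^128=801, 1007^256=25, 1007^512=625, 1007^1024=585, 1007^2048=1537, 1007^4096=1433, 1007^8192=1401, 1007^16384=1457, 1007^32768=713, 1007^65536=521, 1007^131072=801, 1007^262144=25, 1007^524288=625, 1007^1048576=585, 1007^2097152=1537, 1007^4194304=1433, 1007^8388608=1401, 1007^16777216=1457, 1007^33554432=713, 1007^67108864=521, 1007^134217728=801, 1007^268435456=25, 1007^536870912=625, 1007^1073741824=585; 1007^1676831298 = 1007^2 * 1007^64 * 1007^512 * 1007^2048 * 1007^8192 * 1007^16384 * 1007^131072 * 1007^1048576 * 1007^2097152 * 1007^4194304 * 1007^8388608 * 1007^16777216 * 1007^33554432 * 1007^536870912 * 1007^1073741824 = 921 (mod 1592); answer 921
Part III: A2 = 921; w = 9; -3*(9)^2 = (-243) = -243; answer -243

-243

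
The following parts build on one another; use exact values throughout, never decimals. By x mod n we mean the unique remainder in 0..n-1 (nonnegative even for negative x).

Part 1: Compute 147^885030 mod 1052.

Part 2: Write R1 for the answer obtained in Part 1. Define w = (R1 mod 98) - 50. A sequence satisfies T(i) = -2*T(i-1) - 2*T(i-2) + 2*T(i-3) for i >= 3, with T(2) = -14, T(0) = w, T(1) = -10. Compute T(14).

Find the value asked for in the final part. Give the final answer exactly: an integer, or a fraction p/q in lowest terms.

Part 1: squarings mod 1052: 147^1=147, 147^2=569, 147^4=797, 147^8=853, 147^16=677, 147^32=709, 147^64=877, 147^128=117, 147^256=13, 147^512=169, 147^1024=157, 147^2048=453, 147^4096=69, 147^8192=553, 147^16384=729, 147^32768=181, 147^65536=149, 147^131072=109, 147^262144=309, 147^524288=801; 147^885030 = 147^2 * 147^4 * 147^32 * 147^256 * 147^32768 * 147^65536 * 147^262144 * 147^524288 = 13 (mod 1052); answer 13
Part 2: R1 = 13; w = -37; T(3) = -2*(-14) - 2*(-10) + 2*(-37) = -26; iterating: T(3)=-26, T(4)=60, T(5)=-96, T(6)=20, T(7)=272, T(8)=-776, T(9)=1048, T(10)=0, T(11)=-3648, T(12)=9392, T(13)=-11488, T(14)=-3104; answer -3104

-3104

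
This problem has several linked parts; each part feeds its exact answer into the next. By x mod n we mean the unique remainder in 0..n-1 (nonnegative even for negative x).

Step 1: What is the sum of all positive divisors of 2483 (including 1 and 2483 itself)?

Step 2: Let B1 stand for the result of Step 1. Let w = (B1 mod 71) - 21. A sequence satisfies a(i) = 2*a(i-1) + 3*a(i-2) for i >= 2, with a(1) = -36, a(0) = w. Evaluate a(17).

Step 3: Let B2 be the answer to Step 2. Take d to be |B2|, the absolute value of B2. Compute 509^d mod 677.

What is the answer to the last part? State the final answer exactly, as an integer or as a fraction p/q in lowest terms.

Step 1: 2483 = 13 * 191; sigma = (1 + 13) * (1 + 191) = 14 * 192 = 2688; answer 2688
Step 2: B1 = 2688; w = 40; a(2) = 2*(-36) + 3*(40) = 48; iterating: a(2)=48, a(3)=-12, a(4)=120, a(5)=204, a(6)=768, a(7)=2148, a(8)=6600, a(9)=19644, a(10)=59088, a(11)=177108, a(12)=531480, a(13)=1594284, a(14)=4783008, a(15)=14348868, a(16)=43046760, a(17)=129140124; answer 129140124
Step 3: B2 = 129140124; d = 129140124; squarings mod 677: 509^1=509, 509^2=467, 509^4=95, 509^8=224, 509^16=78, 509^32=668, 509^64=81, 509^128=468, 509^256=353, 509^512=41, 509^1024=327, 509^2048=640, 509^4096=15, 509^8192=225, 509^16384=527, 509^32768=159, 509^65536=232, 509^131072=341, 509^262144=514, 509^524288=166, 509^1048576=476, 509^2097152=458, 509^4194304=571, 509^8388608=404, 509^16777216=59, 509^33554432=96, 509^67108864=415; 509^129140124 = 509^4 * 509^8 * 509^16 * 509^128 * 509^256 * 509^1024 * 509^32768 * 509^131072 * 509^1048576 * 509^2097152 * 509^8388608 * 509^16777216 * 509^33554432 * 509^67108864 = 215 (mod 677); answer 215

215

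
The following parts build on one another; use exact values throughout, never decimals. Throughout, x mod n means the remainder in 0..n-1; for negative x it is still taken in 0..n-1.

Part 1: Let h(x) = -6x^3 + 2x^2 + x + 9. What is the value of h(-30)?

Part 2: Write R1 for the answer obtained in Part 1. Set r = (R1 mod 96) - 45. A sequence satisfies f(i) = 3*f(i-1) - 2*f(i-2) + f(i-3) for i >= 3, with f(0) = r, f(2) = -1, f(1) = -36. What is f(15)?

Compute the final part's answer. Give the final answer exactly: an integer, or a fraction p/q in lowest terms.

Part 1: -6*(-30)^3 + 2*(-30)^2 + 1*(-30)^1 + 9 = (162000) + (1800) + (-30) + (9) = 163779; answer 163779
Part 2: R1 = 163779; r = -42; f(3) = 3*(-1) - 2*(-36) + 1*(-42) = 27; iterating: f(3)=27, f(4)=47, f(5)=86, f(6)=191, f(7)=448, f(8)=1048, f(9)=2439, f(10)=5669, f(11)=13177, f(12)=30632, f(13)=71211, f(14)=165546, f(15)=384848; answer 384848

384848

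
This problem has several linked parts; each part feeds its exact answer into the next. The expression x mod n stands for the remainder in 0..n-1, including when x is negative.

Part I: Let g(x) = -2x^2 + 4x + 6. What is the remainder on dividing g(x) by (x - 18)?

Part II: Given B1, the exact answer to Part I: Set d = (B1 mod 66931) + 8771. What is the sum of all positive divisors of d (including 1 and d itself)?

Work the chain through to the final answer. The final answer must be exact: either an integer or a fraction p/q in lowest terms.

190008

Part I: remainder = value at the root: -2*(18)^2 + 4*(18)^1 + 6 = (-648) + (72) + (6) = -570; answer -570
Part II: B1 = -570; d = 75132; 75132 = 2^2 * 3^2 * 2087; sigma = (1 + 2 + 4) * (1 + 3 + 9) * (1 + 2087) = 7 * 13 * 2088 = 190008; answer 190008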